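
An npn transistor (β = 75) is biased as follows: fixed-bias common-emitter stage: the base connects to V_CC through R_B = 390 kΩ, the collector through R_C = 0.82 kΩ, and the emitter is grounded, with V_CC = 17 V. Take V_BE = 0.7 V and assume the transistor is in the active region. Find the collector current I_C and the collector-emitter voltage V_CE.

Base loop: V_CC = I_B·R_B + V_BE, so I_B = (17 − 0.7)/390 kΩ = 0.0418 mA.
In the active region I_C = β·I_B = 75 × 0.0418 = 3.13 mA.
Collector loop: V_CE = V_CC − I_C·R_C = 17 − 3.13×0.82 = 14.4 V.
Since V_CE = 14.4 V > V_CE(sat) ≈ 0.2 V, the transistor is in the active region as assumed.

I_C ≈ 3.1 mA, V_CE ≈ 14 V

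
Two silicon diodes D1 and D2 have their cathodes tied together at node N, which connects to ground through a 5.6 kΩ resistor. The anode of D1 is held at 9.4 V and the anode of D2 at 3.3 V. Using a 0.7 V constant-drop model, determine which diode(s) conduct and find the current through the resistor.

Only D1 conducts; I_R ≈ 1.6 mA

Assume both conduct. Then node N would need to be at both 9.4−0.7 = 8.7 V and 3.3−0.7 = 2.6 V, which is impossible.
Assume only D1 conducts: V_N = 9.4 − 0.7 = 8.7 V, so I_R = 8.7/5.6 = 1.55 mA.
Check D2: its anode-to-cathode voltage is 3.3 − 8.7 = -5.4 V < 0.7 V, so it is off. The assumption is consistent.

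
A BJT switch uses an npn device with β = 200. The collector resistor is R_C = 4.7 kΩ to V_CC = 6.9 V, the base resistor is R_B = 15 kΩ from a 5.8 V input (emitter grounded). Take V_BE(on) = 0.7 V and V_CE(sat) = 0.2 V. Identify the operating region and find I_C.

Assume active: I_B = (5.8 − 0.7)/15 = 0.34 mA, giving I_C = β·I_B = 68 mA.
But then V_CE = 6.9 − 68×4.7 = -313 V < V_CE(sat) = 0.2 V — impossible in the active region.
So the transistor is saturated. With V_CE = 0.2 V, I_C = (V_CC − 0.2)/R_C = 6.7/4.7 = 1.43 mA.
Check: β·I_B = 68 mA > I_C = 1.43 mA, confirming saturation.

saturation; I_C ≈ 1.4 mA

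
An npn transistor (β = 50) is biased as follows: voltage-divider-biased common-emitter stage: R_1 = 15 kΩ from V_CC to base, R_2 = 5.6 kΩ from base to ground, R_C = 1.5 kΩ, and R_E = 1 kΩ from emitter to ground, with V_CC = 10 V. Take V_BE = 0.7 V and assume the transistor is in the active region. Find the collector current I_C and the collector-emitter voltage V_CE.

I_C ≈ 1.8 mA, V_CE ≈ 5.4 V

Thevenize the base divider: V_Th = V_CC·R_2/(R_1+R_2) = 10×5.6/20.6 = 2.72 V, R_Th = R_1‖R_2 = 4.08 kΩ.
Base-emitter loop: V_Th = I_B·R_Th + V_BE + (β+1)I_B·R_E, so I_B = (2.72 − 0.7) / (4.08 + 51×1) = 0.0366 mA.
I_C = β·I_B = 50×0.0366 = 1.83 mA, and I_E = (β+1)I_B = 1.87 mA.
V_CE = V_CC − I_C·R_C − I_E·R_E = 10 − 1.83×1.5 − 1.87×1 = 5.38 V.
V_CE = 5.38 V > 0.2 V confirms active-region operation.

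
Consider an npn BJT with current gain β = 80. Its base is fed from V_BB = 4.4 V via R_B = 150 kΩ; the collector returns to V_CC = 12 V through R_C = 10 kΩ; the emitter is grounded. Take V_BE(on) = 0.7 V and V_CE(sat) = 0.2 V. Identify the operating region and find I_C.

saturation; I_C ≈ 1.2 mA

Assume active: I_B = (4.4 − 0.7)/150 = 0.0247 mA, giving I_C = β·I_B = 1.97 mA.
But then V_CE = 12 − 1.97×10 = -7.73 V < V_CE(sat) = 0.2 V — impossible in the active region.
So the transistor is saturated. With V_CE = 0.2 V, I_C = (V_CC − 0.2)/R_C = 11.8/10 = 1.18 mA.
Check: β·I_B = 1.97 mA > I_C = 1.18 mA, confirming saturation.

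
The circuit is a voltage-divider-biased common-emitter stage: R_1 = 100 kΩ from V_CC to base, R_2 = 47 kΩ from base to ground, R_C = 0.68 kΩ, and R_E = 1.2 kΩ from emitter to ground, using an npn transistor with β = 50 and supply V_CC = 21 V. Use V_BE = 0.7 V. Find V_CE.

Thevenize the base divider: V_Th = V_CC·R_2/(R_1+R_2) = 21×47/147 = 6.71 V, R_Th = R_1‖R_2 = 32 kΩ.
Base-emitter loop: V_Th = I_B·R_Th + V_BE + (β+1)I_B·R_E, so I_B = (6.71 − 0.7) / (32 + 51×1.2) = 0.0645 mA.
I_C = β·I_B = 50×0.0645 = 3.23 mA, and I_E = (β+1)I_B = 3.29 mA.
V_CE = V_CC − I_C·R_C − I_E·R_E = 21 − 3.23×0.68 − 3.29×1.2 = 14.9 V.
V_CE = 14.9 V > 0.2 V confirms active-region operation.

V_CE ≈ 15 V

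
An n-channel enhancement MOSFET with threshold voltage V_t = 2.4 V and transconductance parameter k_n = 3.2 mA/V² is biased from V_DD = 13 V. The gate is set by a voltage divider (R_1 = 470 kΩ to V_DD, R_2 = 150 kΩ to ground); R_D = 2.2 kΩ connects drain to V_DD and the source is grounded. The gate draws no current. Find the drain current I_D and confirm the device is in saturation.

I_D ≈ 0.89 mA

V_G = V_DD·R_2/(R_1+R_2) = 13×150/620 = 3.15 V. With the source grounded, V_GS = V_G = 3.15 V.
Assume saturation: I_D = (k_n/2)(V_GS − V_t)² = (3.2/2)×(3.15 − 2.4)² = 1.6×0.745² = 0.888 mA.
V_DS = V_DD − I_D·R_D = 13 − 0.888×2.2 = 11 V.
Saturation requires V_DS ≥ V_GS − V_t = 0.745 V; 11 ≥ 0.745 ✓.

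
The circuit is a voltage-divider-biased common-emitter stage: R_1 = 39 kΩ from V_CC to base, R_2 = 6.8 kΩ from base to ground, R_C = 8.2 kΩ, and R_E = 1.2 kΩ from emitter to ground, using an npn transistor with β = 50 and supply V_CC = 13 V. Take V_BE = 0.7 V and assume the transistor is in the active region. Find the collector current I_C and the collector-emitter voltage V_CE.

Thevenize the base divider: V_Th = V_CC·R_2/(R_1+R_2) = 13×6.8/45.8 = 1.93 V, R_Th = R_1‖R_2 = 5.79 kΩ.
Base-emitter loop: V_Th = I_B·R_Th + V_BE + (β+1)I_B·R_E, so I_B = (1.93 − 0.7) / (5.79 + 51×1.2) = 0.0184 mA.
I_C = β·I_B = 50×0.0184 = 0.918 mA, and I_E = (β+1)I_B = 0.937 mA.
V_CE = V_CC − I_C·R_C − I_E·R_E = 13 − 0.918×8.2 − 0.937×1.2 = 4.35 V.
V_CE = 4.35 V > 0.2 V confirms active-region operation.

I_C ≈ 0.92 mA, V_CE ≈ 4.3 V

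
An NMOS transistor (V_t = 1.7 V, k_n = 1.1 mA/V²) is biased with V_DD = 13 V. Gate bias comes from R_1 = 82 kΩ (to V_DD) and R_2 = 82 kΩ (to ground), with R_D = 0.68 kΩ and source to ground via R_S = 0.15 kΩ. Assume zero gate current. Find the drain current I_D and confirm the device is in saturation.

I_D ≈ 7.5 mA

V_G = V_DD·R_2/(R_1+R_2) = 13×82/164 = 6.5 V.
Assume saturation: I_D = (k_n/2)(V_GS − V_t)² with V_GS = V_G − I_D·R_S = 6.5 − 0.15·I_D.
Substituting gives 0.0124·I_D² − 1.79·I_D + 12.7 = 0, with roots I_D = 7.46 or 137 mA.
The root I_D = 137 mA gives V_GS = -14.1 V ≤ V_t, so take I_D = 7.46 mA.
Then V_GS = 5.38 V and V_DS = V_DD − I_D(R_D+R_S) = 13 − 7.46×0.83 = 6.81 V.
Saturation requires V_DS ≥ V_GS − V_t = 3.68 V; 6.81 ≥ 3.68 ✓.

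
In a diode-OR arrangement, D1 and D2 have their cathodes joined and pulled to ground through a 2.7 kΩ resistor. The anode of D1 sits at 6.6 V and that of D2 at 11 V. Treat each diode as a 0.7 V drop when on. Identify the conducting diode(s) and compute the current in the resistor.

Assume both conduct. Then node N would need to be at both 6.6−0.7 = 5.9 V and 11−0.7 = 10.3 V, which is impossible.
Assume only D2 conducts: V_N = 11 − 0.7 = 10.3 V, so I_R = 10.3/2.7 = 3.81 mA.
Check D1: its anode-to-cathode voltage is 6.6 − 10.3 = -3.7 V < 0.7 V, so it is off. The assumption is consistent.

Only D2 conducts; I_R ≈ 3.8 mA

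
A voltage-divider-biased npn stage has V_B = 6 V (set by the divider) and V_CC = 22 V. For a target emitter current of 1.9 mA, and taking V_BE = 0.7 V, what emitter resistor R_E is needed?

R_E ≈ 2.8 kΩ

V_E = V_B − V_BE = 6 − 0.7 = 5.3 V.
R_E = V_E / I_E = 5.3 / 1.9 = 2.79 kΩ.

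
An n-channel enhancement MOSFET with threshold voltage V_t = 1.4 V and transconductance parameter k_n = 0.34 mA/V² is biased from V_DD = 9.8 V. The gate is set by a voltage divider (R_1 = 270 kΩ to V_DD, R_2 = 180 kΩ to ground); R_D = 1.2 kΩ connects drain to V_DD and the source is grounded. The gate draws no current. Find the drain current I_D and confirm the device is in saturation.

I_D ≈ 1.1 mA

V_G = V_DD·R_2/(R_1+R_2) = 9.8×180/450 = 3.92 V. With the source grounded, V_GS = V_G = 3.92 V.
Assume saturation: I_D = (k_n/2)(V_GS − V_t)² = (0.34/2)×(3.92 − 1.4)² = 0.17×2.52² = 1.08 mA.
V_DS = V_DD − I_D·R_D = 9.8 − 1.08×1.2 = 8.5 V.
Saturation requires V_DS ≥ V_GS − V_t = 2.52 V; 8.5 ≥ 2.52 ✓.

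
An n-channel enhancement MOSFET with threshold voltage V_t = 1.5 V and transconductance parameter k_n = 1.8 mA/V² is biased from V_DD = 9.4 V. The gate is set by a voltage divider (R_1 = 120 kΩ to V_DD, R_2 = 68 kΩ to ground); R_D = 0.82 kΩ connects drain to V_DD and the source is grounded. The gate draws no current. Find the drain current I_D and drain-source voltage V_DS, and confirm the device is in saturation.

I_D ≈ 3.2 mA, V_DS ≈ 6.7 V

V_G = V_DD·R_2/(R_1+R_2) = 9.4×68/188 = 3.4 V. With the source grounded, V_GS = V_G = 3.4 V.
Assume saturation: I_D = (k_n/2)(V_GS − V_t)² = (1.8/2)×(3.4 − 1.5)² = 0.9×1.9² = 3.25 mA.
V_DS = V_DD − I_D·R_D = 9.4 − 3.25×0.82 = 6.74 V.
Saturation requires V_DS ≥ V_GS − V_t = 1.9 V; 6.74 ≥ 1.9 ✓.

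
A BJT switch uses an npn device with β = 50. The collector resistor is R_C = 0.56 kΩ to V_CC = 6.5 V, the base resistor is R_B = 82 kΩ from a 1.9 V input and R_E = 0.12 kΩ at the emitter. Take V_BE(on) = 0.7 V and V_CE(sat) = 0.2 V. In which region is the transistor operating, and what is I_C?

active; I_C ≈ 0.68 mA

Assume active. Base-emitter loop: I_B = (V_BB − V_BE)/(R_B + (β+1)R_E) = (1.9 − 0.7)/(82 + 51×0.12) = 0.0136 mA.
I_C = β·I_B = 50×0.0136 = 0.681 mA.
V_CE = V_CC − I_C·R_C − I_E·R_E = 6.5 − 0.681×0.56 − 0.695×0.12 = 6.04 V > V_CE(sat), so the active-region assumption holds.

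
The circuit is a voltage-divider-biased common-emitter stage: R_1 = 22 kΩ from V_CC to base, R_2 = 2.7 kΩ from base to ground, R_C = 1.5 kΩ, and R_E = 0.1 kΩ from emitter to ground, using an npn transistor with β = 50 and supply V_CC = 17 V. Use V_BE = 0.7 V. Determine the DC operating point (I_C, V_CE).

Thevenize the base divider: V_Th = V_CC·R_2/(R_1+R_2) = 17×2.7/24.7 = 1.86 V, R_Th = R_1‖R_2 = 2.4 kΩ.
Base-emitter loop: V_Th = I_B·R_Th + V_BE + (β+1)I_B·R_E, so I_B = (1.86 − 0.7) / (2.4 + 51×0.1) = 0.154 mA.
I_C = β·I_B = 50×0.154 = 7.72 mA, and I_E = (β+1)I_B = 7.87 mA.
V_CE = V_CC − I_C·R_C − I_E·R_E = 17 − 7.72×1.5 − 7.87×0.1 = 4.64 V.
V_CE = 4.64 V > 0.2 V confirms active-region operation.

I_C ≈ 7.7 mA, V_CE ≈ 4.6 V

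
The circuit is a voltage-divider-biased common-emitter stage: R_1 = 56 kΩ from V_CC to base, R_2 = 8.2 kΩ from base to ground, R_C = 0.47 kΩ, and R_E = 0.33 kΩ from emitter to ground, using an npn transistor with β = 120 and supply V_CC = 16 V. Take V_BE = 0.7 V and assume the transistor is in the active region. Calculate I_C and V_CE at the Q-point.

I_C ≈ 3.4 mA, V_CE ≈ 13 V

Thevenize the base divider: V_Th = V_CC·R_2/(R_1+R_2) = 16×8.2/64.2 = 2.04 V, R_Th = R_1‖R_2 = 7.15 kΩ.
Base-emitter loop: V_Th = I_B·R_Th + V_BE + (β+1)I_B·R_E, so I_B = (2.04 − 0.7) / (7.15 + 121×0.33) = 0.0285 mA.
I_C = β·I_B = 120×0.0285 = 3.42 mA, and I_E = (β+1)I_B = 3.45 mA.
V_CE = V_CC − I_C·R_C − I_E·R_E = 16 − 3.42×0.47 − 3.45×0.33 = 13.3 V.
V_CE = 13.3 V > 0.2 V confirms active-region operation.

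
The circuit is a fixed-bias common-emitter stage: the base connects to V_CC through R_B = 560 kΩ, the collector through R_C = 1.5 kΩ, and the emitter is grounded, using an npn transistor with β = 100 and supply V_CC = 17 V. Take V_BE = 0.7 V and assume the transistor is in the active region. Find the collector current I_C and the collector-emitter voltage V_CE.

Base loop: V_CC = I_B·R_B + V_BE, so I_B = (17 − 0.7)/560 kΩ = 0.0291 mA.
In the active region I_C = β·I_B = 100 × 0.0291 = 2.91 mA.
Collector loop: V_CE = V_CC − I_C·R_C = 17 − 2.91×1.5 = 12.6 V.
Since V_CE = 12.6 V > V_CE(sat) ≈ 0.2 V, the transistor is in the active region as assumed.

I_C ≈ 2.9 mA, V_CE ≈ 13 V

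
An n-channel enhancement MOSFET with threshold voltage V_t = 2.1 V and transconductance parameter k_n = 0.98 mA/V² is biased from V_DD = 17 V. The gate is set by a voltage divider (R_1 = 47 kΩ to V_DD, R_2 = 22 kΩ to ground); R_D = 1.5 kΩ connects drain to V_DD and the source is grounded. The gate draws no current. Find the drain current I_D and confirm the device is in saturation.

I_D ≈ 5.4 mA

V_G = V_DD·R_2/(R_1+R_2) = 17×22/69 = 5.42 V. With the source grounded, V_GS = V_G = 5.42 V.
Assume saturation: I_D = (k_n/2)(V_GS − V_t)² = (0.98/2)×(5.42 − 2.1)² = 0.49×3.32² = 5.4 mA.
V_DS = V_DD − I_D·R_D = 17 − 5.4×1.5 = 8.9 V.
Saturation requires V_DS ≥ V_GS − V_t = 3.32 V; 8.9 ≥ 3.32 ✓.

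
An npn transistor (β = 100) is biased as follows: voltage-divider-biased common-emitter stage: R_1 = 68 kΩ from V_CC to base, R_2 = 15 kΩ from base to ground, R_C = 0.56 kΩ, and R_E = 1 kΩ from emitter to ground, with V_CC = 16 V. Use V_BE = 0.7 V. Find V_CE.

V_CE ≈ 13 V

Thevenize the base divider: V_Th = V_CC·R_2/(R_1+R_2) = 16×15/83 = 2.89 V, R_Th = R_1‖R_2 = 12.3 kΩ.
Base-emitter loop: V_Th = I_B·R_Th + V_BE + (β+1)I_B·R_E, so I_B = (2.89 − 0.7) / (12.3 + 101×1) = 0.0193 mA.
I_C = β·I_B = 100×0.0193 = 1.93 mA, and I_E = (β+1)I_B = 1.95 mA.
V_CE = V_CC − I_C·R_C − I_E·R_E = 16 − 1.93×0.56 − 1.95×1 = 13 V.
V_CE = 13 V > 0.2 V confirms active-region operation.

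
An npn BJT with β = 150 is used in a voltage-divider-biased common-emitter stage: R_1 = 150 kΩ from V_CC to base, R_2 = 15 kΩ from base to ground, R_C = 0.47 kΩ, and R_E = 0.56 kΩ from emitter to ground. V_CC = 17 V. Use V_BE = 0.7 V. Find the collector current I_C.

Thevenize the base divider: V_Th = V_CC·R_2/(R_1+R_2) = 17×15/165 = 1.55 V, R_Th = R_1‖R_2 = 13.6 kΩ.
Base-emitter loop: V_Th = I_B·R_Th + V_BE + (β+1)I_B·R_E, so I_B = (1.55 − 0.7) / (13.6 + 151×0.56) = 0.00861 mA.
I_C = β·I_B = 150×0.00861 = 1.29 mA, and I_E = (β+1)I_B = 1.3 mA.
V_CE = V_CC − I_C·R_C − I_E·R_E = 17 − 1.29×0.47 − 1.3×0.56 = 15.7 V.
V_CE = 15.7 V > 0.2 V confirms active-region operation.

I_C ≈ 1.3 mA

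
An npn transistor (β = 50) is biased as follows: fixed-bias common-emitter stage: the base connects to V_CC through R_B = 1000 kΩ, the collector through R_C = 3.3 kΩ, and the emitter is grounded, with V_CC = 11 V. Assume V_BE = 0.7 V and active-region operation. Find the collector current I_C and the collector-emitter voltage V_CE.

Base loop: V_CC = I_B·R_B + V_BE, so I_B = (11 − 0.7)/1000 kΩ = 0.0103 mA.
In the active region I_C = β·I_B = 50 × 0.0103 = 0.515 mA.
Collector loop: V_CE = V_CC − I_C·R_C = 11 − 0.515×3.3 = 9.3 V.
Since V_CE = 9.3 V > V_CE(sat) ≈ 0.2 V, the transistor is in the active region as assumed.

I_C ≈ 0.52 mA, V_CE ≈ 9.3 V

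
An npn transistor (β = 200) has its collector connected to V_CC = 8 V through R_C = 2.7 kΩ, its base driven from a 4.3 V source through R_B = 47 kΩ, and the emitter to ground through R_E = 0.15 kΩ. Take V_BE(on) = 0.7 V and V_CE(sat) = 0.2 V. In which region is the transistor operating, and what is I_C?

Assume active: I_B = (4.3 − 0.7)/(47 + 201×0.15) = 0.0467 mA, I_C = β·I_B = 9.33 mA.
Then V_CE = 8 − 9.33×2.7 − 9.38×0.15 = -18.6 V < 0.2 V — the active assumption fails.
Re-solve with V_CE = 0.2 V. KCL at the emitter: V_E/R_E = (V_BB−0.7−V_E)/R_B + (V_CC−0.2−V_E)/R_C, giving V_E = 0.42 V.
I_C = (V_CC − 0.2 − V_E)/R_C = (7.8 − 0.42)/2.7 = 2.73 mA.
Check: I_B = (3.6 − 0.42)/47 = 0.0677 mA, and β·I_B = 13.5 mA > I_C, confirming saturation.

saturation; I_C ≈ 2.7 mA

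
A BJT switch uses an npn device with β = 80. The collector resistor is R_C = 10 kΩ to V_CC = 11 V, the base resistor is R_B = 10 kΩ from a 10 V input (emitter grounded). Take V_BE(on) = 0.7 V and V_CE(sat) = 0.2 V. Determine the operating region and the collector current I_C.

Assume active: I_B = (10 − 0.7)/10 = 0.93 mA, giving I_C = β·I_B = 74.4 mA.
But then V_CE = 11 − 74.4×10 = -733 V < V_CE(sat) = 0.2 V — impossible in the active region.
So the transistor is saturated. With V_CE = 0.2 V, I_C = (V_CC − 0.2)/R_C = 10.8/10 = 1.08 mA.
Check: β·I_B = 74.4 mA > I_C = 1.08 mA, confirming saturation.

saturation; I_C ≈ 1.1 mA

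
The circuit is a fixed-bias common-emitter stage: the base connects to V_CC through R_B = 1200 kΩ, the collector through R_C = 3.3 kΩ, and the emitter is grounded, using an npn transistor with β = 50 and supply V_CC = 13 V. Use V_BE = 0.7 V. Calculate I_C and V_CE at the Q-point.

I_C ≈ 0.51 mA, V_CE ≈ 11 V

Base loop: V_CC = I_B·R_B + V_BE, so I_B = (13 − 0.7)/1200 kΩ = 0.0103 mA.
In the active region I_C = β·I_B = 50 × 0.0103 = 0.513 mA.
Collector loop: V_CE = V_CC − I_C·R_C = 13 − 0.513×3.3 = 11.3 V.
Since V_CE = 11.3 V > V_CE(sat) ≈ 0.2 V, the transistor is in the active region as assumed.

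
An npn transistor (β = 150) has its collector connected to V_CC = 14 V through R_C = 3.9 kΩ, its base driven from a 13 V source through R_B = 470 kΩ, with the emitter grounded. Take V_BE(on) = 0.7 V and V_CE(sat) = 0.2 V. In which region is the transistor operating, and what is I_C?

Assume active: I_B = (13 − 0.7)/470 = 0.0262 mA, giving I_C = β·I_B = 3.93 mA.
But then V_CE = 14 − 3.93×3.9 = -1.31 V < V_CE(sat) = 0.2 V — impossible in the active region.
So the transistor is saturated. With V_CE = 0.2 V, I_C = (V_CC − 0.2)/R_C = 13.8/3.9 = 3.54 mA.
Check: β·I_B = 3.93 mA > I_C = 3.54 mA, confirming saturation.

saturation; I_C ≈ 3.5 mA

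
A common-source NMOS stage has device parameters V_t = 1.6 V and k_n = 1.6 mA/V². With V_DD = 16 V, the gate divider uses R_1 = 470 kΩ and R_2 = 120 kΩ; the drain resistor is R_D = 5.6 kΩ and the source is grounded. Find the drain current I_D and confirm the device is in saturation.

I_D ≈ 2.2 mA

V_G = V_DD·R_2/(R_1+R_2) = 16×120/590 = 3.25 V. With the source grounded, V_GS = V_G = 3.25 V.
Assume saturation: I_D = (k_n/2)(V_GS − V_t)² = (1.6/2)×(3.25 − 1.6)² = 0.8×1.65² = 2.19 mA.
V_DS = V_DD − I_D·R_D = 16 − 2.19×5.6 = 3.74 V.
Saturation requires V_DS ≥ V_GS − V_t = 1.65 V; 3.74 ≥ 1.65 ✓.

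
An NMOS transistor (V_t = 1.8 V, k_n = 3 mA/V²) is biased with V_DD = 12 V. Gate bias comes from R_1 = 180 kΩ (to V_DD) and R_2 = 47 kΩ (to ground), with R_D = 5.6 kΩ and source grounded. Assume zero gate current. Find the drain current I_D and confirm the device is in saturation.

V_G = V_DD·R_2/(R_1+R_2) = 12×47/227 = 2.48 V. With the source grounded, V_GS = V_G = 2.48 V.
Assume saturation: I_D = (k_n/2)(V_GS − V_t)² = (3/2)×(2.48 − 1.8)² = 1.5×0.685² = 0.703 mA.
V_DS = V_DD − I_D·R_D = 12 − 0.703×5.6 = 8.06 V.
Saturation requires V_DS ≥ V_GS − V_t = 0.685 V; 8.06 ≥ 0.685 ✓.

I_D ≈ 0.7 mA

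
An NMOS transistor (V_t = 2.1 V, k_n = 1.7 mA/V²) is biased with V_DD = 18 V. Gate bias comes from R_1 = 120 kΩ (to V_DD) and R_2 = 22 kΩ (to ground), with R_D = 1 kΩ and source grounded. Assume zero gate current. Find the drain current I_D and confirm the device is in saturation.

I_D ≈ 0.4 mA

V_G = V_DD·R_2/(R_1+R_2) = 18×22/142 = 2.79 V. With the source grounded, V_GS = V_G = 2.79 V.
Assume saturation: I_D = (k_n/2)(V_GS − V_t)² = (1.7/2)×(2.79 − 2.1)² = 0.85×0.689² = 0.403 mA.
V_DS = V_DD − I_D·R_D = 18 − 0.403×1 = 17.6 V.
Saturation requires V_DS ≥ V_GS − V_t = 0.689 V; 17.6 ≥ 0.689 ✓.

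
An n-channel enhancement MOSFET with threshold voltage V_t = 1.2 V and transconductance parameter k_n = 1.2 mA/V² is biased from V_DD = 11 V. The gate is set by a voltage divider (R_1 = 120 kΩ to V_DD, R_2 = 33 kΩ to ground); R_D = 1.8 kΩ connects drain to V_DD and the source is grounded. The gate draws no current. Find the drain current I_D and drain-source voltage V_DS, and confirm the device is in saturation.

V_G = V_DD·R_2/(R_1+R_2) = 11×33/153 = 2.37 V. With the source grounded, V_GS = V_G = 2.37 V.
Assume saturation: I_D = (k_n/2)(V_GS − V_t)² = (1.2/2)×(2.37 − 1.2)² = 0.6×1.17² = 0.825 mA.
V_DS = V_DD − I_D·R_D = 11 − 0.825×1.8 = 9.52 V.
Saturation requires V_DS ≥ V_GS − V_t = 1.17 V; 9.52 ≥ 1.17 ✓.

I_D ≈ 0.82 mA, V_DS ≈ 9.5 V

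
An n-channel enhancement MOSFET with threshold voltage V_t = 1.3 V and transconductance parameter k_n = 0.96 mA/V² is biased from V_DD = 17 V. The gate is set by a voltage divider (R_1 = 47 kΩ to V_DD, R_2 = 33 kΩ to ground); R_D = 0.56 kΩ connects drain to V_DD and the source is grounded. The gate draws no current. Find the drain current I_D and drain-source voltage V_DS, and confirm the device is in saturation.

V_G = V_DD·R_2/(R_1+R_2) = 17×33/80 = 7.01 V. With the source grounded, V_GS = V_G = 7.01 V.
Assume saturation: I_D = (k_n/2)(V_GS − V_t)² = (0.96/2)×(7.01 − 1.3)² = 0.48×5.71² = 15.7 mA.
V_DS = V_DD − I_D·R_D = 17 − 15.7×0.56 = 8.23 V.
Saturation requires V_DS ≥ V_GS − V_t = 5.71 V; 8.23 ≥ 5.71 ✓.

I_D ≈ 16 mA, V_DS ≈ 8.2 V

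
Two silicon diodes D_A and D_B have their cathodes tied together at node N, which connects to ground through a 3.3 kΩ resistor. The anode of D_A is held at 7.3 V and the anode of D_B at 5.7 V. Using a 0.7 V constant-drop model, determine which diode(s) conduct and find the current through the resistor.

Assume both conduct. Then node N would need to be at both 7.3−0.7 = 6.6 V and 5.7−0.7 = 5 V, which is impossible.
Assume only D_A conducts: V_N = 7.3 − 0.7 = 6.6 V, so I_R = 6.6/3.3 = 2 mA.
Check D_B: its anode-to-cathode voltage is 5.7 − 6.6 = -0.9 V < 0.7 V, so it is off. The assumption is consistent.

Only D_A conducts; I_R ≈ 2 mA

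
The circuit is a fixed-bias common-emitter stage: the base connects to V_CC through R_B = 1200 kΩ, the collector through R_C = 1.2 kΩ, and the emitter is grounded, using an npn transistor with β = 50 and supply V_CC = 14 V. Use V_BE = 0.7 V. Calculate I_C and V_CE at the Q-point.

I_C ≈ 0.55 mA, V_CE ≈ 13 V

Base loop: V_CC = I_B·R_B + V_BE, so I_B = (14 − 0.7)/1200 kΩ = 0.0111 mA.
In the active region I_C = β·I_B = 50 × 0.0111 = 0.554 mA.
Collector loop: V_CE = V_CC − I_C·R_C = 14 − 0.554×1.2 = 13.3 V.
Since V_CE = 13.3 V > V_CE(sat) ≈ 0.2 V, the transistor is in the active region as assumed.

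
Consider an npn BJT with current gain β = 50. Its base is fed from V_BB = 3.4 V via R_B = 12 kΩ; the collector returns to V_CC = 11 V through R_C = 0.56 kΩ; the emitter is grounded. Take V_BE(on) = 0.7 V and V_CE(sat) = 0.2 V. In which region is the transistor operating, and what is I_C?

active; I_C ≈ 11 mA

Assume active. Base-emitter loop: I_B = (V_BB − V_BE)/R_B = (3.4 − 0.7)/12 = 0.225 mA.
I_C = β·I_B = 50×0.225 = 11.2 mA.
V_CE = V_CC − I_C·R_C = 11 − 11.2×0.56 = 4.7 V > V_CE(sat), so the active-region assumption holds.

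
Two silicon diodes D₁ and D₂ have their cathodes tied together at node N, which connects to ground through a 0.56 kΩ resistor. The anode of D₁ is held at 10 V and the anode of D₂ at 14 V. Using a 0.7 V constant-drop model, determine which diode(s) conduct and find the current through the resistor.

Only D₂ conducts; I_R ≈ 24 mA

Assume both conduct. Then node N would need to be at both 10−0.7 = 9.3 V and 14−0.7 = 13.3 V, which is impossible.
Assume only D₂ conducts: V_N = 14 − 0.7 = 13.3 V, so I_R = 13.3/0.56 = 23.8 mA.
Check D₁: its anode-to-cathode voltage is 10 − 13.3 = -3.3 V < 0.7 V, so it is off. The assumption is consistent.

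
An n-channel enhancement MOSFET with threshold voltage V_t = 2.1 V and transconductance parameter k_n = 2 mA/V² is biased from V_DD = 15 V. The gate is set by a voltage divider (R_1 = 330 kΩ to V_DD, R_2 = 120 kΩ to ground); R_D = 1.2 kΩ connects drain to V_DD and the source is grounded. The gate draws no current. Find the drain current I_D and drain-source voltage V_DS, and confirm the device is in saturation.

V_G = V_DD·R_2/(R_1+R_2) = 15×120/450 = 4 V. With the source grounded, V_GS = V_G = 4 V.
Assume saturation: I_D = (k_n/2)(V_GS − V_t)² = (2/2)×(4 − 2.1)² = 1×1.9² = 3.61 mA.
V_DS = V_DD − I_D·R_D = 15 − 3.61×1.2 = 10.7 V.
Saturation requires V_DS ≥ V_GS − V_t = 1.9 V; 10.7 ≥ 1.9 ✓.

I_D ≈ 3.6 mA, V_DS ≈ 11 V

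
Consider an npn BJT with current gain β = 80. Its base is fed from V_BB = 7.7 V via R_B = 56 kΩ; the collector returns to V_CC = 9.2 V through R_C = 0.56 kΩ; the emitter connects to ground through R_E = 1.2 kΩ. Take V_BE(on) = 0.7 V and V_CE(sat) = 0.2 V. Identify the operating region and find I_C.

Assume active. Base-emitter loop: I_B = (V_BB − V_BE)/(R_B + (β+1)R_E) = (7.7 − 0.7)/(56 + 81×1.2) = 0.0457 mA.
I_C = β·I_B = 80×0.0457 = 3.66 mA.
V_CE = V_CC − I_C·R_C − I_E·R_E = 9.2 − 3.66×0.56 − 3.7×1.2 = 2.71 V > V_CE(sat), so the active-region assumption holds.

active; I_C ≈ 3.7 mA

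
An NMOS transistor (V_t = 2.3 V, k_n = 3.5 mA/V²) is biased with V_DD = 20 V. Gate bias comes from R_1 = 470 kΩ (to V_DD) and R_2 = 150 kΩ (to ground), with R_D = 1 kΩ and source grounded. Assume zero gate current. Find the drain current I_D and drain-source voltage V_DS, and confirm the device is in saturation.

I_D ≈ 11 mA, V_DS ≈ 8.7 V

V_G = V_DD·R_2/(R_1+R_2) = 20×150/620 = 4.84 V. With the source grounded, V_GS = V_G = 4.84 V.
Assume saturation: I_D = (k_n/2)(V_GS − V_t)² = (3.5/2)×(4.84 − 2.3)² = 1.75×2.54² = 11.3 mA.
V_DS = V_DD − I_D·R_D = 20 − 11.3×1 = 8.72 V.
Saturation requires V_DS ≥ V_GS − V_t = 2.54 V; 8.72 ≥ 2.54 ✓.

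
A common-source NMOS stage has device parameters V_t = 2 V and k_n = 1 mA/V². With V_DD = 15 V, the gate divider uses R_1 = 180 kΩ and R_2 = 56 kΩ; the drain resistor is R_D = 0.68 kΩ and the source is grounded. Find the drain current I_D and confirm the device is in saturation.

V_G = V_DD·R_2/(R_1+R_2) = 15×56/236 = 3.56 V. With the source grounded, V_GS = V_G = 3.56 V.
Assume saturation: I_D = (k_n/2)(V_GS − V_t)² = (1/2)×(3.56 − 2)² = 0.5×1.56² = 1.22 mA.
V_DS = V_DD − I_D·R_D = 15 − 1.22×0.68 = 14.2 V.
Saturation requires V_DS ≥ V_GS − V_t = 1.56 V; 14.2 ≥ 1.56 ✓.

I_D ≈ 1.2 mA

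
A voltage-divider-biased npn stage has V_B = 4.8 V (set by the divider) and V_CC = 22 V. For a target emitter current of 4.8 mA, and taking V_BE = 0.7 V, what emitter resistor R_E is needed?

V_E = V_B − V_BE = 4.8 − 0.7 = 4.1 V.
R_E = V_E / I_E = 4.1 / 4.8 = 0.854 kΩ.

R_E ≈ 0.85 kΩ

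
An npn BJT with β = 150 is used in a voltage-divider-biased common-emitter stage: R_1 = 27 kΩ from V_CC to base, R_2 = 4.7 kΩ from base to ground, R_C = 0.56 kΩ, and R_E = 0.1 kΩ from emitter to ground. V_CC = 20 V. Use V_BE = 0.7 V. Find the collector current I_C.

Thevenize the base divider: V_Th = V_CC·R_2/(R_1+R_2) = 20×4.7/31.7 = 2.97 V, R_Th = R_1‖R_2 = 4 kΩ.
Base-emitter loop: V_Th = I_B·R_Th + V_BE + (β+1)I_B·R_E, so I_B = (2.97 − 0.7) / (4 + 151×0.1) = 0.119 mA.
I_C = β·I_B = 150×0.119 = 17.8 mA, and I_E = (β+1)I_B = 17.9 mA.
V_CE = V_CC − I_C·R_C − I_E·R_E = 20 − 17.8×0.56 − 17.9×0.1 = 8.25 V.
V_CE = 8.25 V > 0.2 V confirms active-region operation.

I_C ≈ 18 mA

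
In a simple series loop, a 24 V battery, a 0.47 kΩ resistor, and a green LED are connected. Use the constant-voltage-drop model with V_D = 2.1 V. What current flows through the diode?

KVL around the loop: 24 = V_D + I·R = 2.1 + I × 0.47 kΩ.
So I = (24 − 2.1) / 0.47 kΩ = 21.9 / 0.47 = 46.6 mA.

I ≈ 47 mA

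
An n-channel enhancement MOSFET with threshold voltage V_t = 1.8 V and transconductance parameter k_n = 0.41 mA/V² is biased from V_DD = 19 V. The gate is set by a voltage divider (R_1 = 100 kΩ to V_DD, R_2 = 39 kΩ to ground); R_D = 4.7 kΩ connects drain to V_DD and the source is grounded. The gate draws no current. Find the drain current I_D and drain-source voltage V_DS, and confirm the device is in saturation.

V_G = V_DD·R_2/(R_1+R_2) = 19×39/139 = 5.33 V. With the source grounded, V_GS = V_G = 5.33 V.
Assume saturation: I_D = (k_n/2)(V_GS − V_t)² = (0.41/2)×(5.33 − 1.8)² = 0.205×3.53² = 2.56 mA.
V_DS = V_DD − I_D·R_D = 19 − 2.56×4.7 = 6.99 V.
Saturation requires V_DS ≥ V_GS − V_t = 3.53 V; 6.99 ≥ 3.53 ✓.

I_D ≈ 2.6 mA, V_DS ≈ 7 V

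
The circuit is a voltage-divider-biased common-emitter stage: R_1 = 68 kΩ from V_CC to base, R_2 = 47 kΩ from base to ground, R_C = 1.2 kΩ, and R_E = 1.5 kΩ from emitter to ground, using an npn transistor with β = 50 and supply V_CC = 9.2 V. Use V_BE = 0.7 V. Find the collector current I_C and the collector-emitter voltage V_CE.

Thevenize the base divider: V_Th = V_CC·R_2/(R_1+R_2) = 9.2×47/115 = 3.76 V, R_Th = R_1‖R_2 = 27.8 kΩ.
Base-emitter loop: V_Th = I_B·R_Th + V_BE + (β+1)I_B·R_E, so I_B = (3.76 − 0.7) / (27.8 + 51×1.5) = 0.0293 mA.
I_C = β·I_B = 50×0.0293 = 1.47 mA, and I_E = (β+1)I_B = 1.5 mA.
V_CE = V_CC − I_C·R_C − I_E·R_E = 9.2 − 1.47×1.2 − 1.5×1.5 = 5.19 V.
V_CE = 5.19 V > 0.2 V confirms active-region operation.

I_C ≈ 1.5 mA, V_CE ≈ 5.2 V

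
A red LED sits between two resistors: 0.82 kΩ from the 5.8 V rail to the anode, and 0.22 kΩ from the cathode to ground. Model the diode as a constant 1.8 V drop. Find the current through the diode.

The two resistors are in series with the diode, so KVL gives 5.8 = I·0.82 + 1.8 + I·0.22.
I = (5.8 − 1.8) / (0.82 + 0.22) kΩ = 4 / 1.04 = 3.85 mA.

I ≈ 3.8 mA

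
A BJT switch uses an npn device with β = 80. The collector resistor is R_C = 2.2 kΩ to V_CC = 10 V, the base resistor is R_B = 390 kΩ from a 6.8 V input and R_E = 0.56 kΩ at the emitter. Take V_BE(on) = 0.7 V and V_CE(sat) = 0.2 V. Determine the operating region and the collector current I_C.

Assume active. Base-emitter loop: I_B = (V_BB − V_BE)/(R_B + (β+1)R_E) = (6.8 − 0.7)/(390 + 81×0.56) = 0.014 mA.
I_C = β·I_B = 80×0.014 = 1.12 mA.
V_CE = V_CC − I_C·R_C − I_E·R_E = 10 − 1.12×2.2 − 1.13×0.56 = 6.9 V > V_CE(sat), so the active-region assumption holds.

active; I_C ≈ 1.1 mA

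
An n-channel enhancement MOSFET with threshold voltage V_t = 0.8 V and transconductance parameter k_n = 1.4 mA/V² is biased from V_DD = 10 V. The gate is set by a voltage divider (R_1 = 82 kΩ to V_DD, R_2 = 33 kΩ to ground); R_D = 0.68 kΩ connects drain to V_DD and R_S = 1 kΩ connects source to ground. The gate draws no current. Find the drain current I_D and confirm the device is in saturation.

V_G = V_DD·R_2/(R_1+R_2) = 10×33/115 = 2.87 V.
Assume saturation: I_D = (k_n/2)(V_GS − V_t)² with V_GS = V_G − I_D·R_S = 2.87 − 1·I_D.
Substituting gives 0.7·I_D² − 3.9·I_D + 3 = 0, with roots I_D = 0.922 or 4.65 mA.
The root I_D = 4.65 mA gives V_GS = -1.78 V ≤ V_t, so take I_D = 0.922 mA.
Then V_GS = 1.95 V and V_DS = V_DD − I_D(R_D+R_S) = 10 − 0.922×1.68 = 8.45 V.
Saturation requires V_DS ≥ V_GS − V_t = 1.15 V; 8.45 ≥ 1.15 ✓.

I_D ≈ 0.92 mA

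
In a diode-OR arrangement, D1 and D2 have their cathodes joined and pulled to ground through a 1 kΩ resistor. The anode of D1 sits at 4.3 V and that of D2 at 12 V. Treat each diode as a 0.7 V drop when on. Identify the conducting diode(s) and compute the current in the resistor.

Only D2 conducts; I_R ≈ 11 mA

Assume both conduct. Then node N would need to be at both 4.3−0.7 = 3.6 V and 12−0.7 = 11.3 V, which is impossible.
Assume only D2 conducts: V_N = 12 − 0.7 = 11.3 V, so I_R = 11.3/1 = 11.3 mA.
Check D1: its anode-to-cathode voltage is 4.3 − 11.3 = -7 V < 0.7 V, so it is off. The assumption is consistent.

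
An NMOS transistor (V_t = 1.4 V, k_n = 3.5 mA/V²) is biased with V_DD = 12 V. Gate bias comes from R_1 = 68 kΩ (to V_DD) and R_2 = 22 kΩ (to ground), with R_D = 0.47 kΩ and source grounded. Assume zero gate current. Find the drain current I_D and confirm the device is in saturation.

I_D ≈ 4.1 mA

V_G = V_DD·R_2/(R_1+R_2) = 12×22/90 = 2.93 V. With the source grounded, V_GS = V_G = 2.93 V.
Assume saturation: I_D = (k_n/2)(V_GS − V_t)² = (3.5/2)×(2.93 − 1.4)² = 1.75×1.53² = 4.11 mA.
V_DS = V_DD − I_D·R_D = 12 − 4.11×0.47 = 10.1 V.
Saturation requires V_DS ≥ V_GS − V_t = 1.53 V; 10.1 ≥ 1.53 ✓.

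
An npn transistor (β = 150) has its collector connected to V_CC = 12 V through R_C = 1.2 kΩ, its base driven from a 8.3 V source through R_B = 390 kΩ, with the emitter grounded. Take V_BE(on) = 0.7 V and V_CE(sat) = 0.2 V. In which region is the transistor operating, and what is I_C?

Assume active. Base-emitter loop: I_B = (V_BB − V_BE)/R_B = (8.3 − 0.7)/390 = 0.0195 mA.
I_C = β·I_B = 150×0.0195 = 2.92 mA.
V_CE = V_CC − I_C·R_C = 12 − 2.92×1.2 = 8.49 V > V_CE(sat), so the active-region assumption holds.

active; I_C ≈ 2.9 mA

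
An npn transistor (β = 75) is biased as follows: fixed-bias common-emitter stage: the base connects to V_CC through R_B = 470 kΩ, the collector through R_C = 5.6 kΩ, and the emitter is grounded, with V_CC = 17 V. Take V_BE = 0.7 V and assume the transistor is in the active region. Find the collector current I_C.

Base loop: V_CC = I_B·R_B + V_BE, so I_B = (17 − 0.7)/470 kΩ = 0.0347 mA.
In the active region I_C = β·I_B = 75 × 0.0347 = 2.6 mA.
Collector loop: V_CE = V_CC − I_C·R_C = 17 − 2.6×5.6 = 2.43 V.
Since V_CE = 2.43 V > V_CE(sat) ≈ 0.2 V, the transistor is in the active region as assumed.

I_C ≈ 2.6 mA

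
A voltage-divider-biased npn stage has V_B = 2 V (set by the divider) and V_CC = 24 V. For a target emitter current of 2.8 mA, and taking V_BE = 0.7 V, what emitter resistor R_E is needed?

V_E = V_B − V_BE = 2 − 0.7 = 1.3 V.
R_E = V_E / I_E = 1.3 / 2.8 = 0.464 kΩ.

R_E ≈ 0.46 kΩ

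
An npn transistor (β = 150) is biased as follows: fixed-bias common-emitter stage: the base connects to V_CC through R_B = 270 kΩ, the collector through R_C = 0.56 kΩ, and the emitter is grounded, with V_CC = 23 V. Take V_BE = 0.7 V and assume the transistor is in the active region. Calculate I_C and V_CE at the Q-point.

I_C ≈ 12 mA, V_CE ≈ 16 V

Base loop: V_CC = I_B·R_B + V_BE, so I_B = (23 − 0.7)/270 kΩ = 0.0826 mA.
In the active region I_C = β·I_B = 150 × 0.0826 = 12.4 mA.
Collector loop: V_CE = V_CC − I_C·R_C = 23 − 12.4×0.56 = 16.1 V.
Since V_CE = 16.1 V > V_CE(sat) ≈ 0.2 V, the transistor is in the active region as assumed.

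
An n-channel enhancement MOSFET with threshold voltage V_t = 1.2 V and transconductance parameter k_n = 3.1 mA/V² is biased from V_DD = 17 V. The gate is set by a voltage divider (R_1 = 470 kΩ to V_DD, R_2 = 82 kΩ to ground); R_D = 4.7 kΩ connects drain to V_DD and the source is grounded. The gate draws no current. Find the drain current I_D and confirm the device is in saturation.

I_D ≈ 2.7 mA

V_G = V_DD·R_2/(R_1+R_2) = 17×82/552 = 2.53 V. With the source grounded, V_GS = V_G = 2.53 V.
Assume saturation: I_D = (k_n/2)(V_GS − V_t)² = (3.1/2)×(2.53 − 1.2)² = 1.55×1.33² = 2.72 mA.
V_DS = V_DD − I_D·R_D = 17 − 2.72×4.7 = 4.2 V.
Saturation requires V_DS ≥ V_GS − V_t = 1.33 V; 4.2 ≥ 1.33 ✓.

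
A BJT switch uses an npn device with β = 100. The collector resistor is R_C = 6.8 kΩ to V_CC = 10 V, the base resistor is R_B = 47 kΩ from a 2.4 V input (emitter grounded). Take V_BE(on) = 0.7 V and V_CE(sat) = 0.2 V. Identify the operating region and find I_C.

Assume active: I_B = (2.4 − 0.7)/47 = 0.0362 mA, giving I_C = β·I_B = 3.62 mA.
But then V_CE = 10 − 3.62×6.8 = -14.6 V < V_CE(sat) = 0.2 V — impossible in the active region.
So the transistor is saturated. With V_CE = 0.2 V, I_C = (V_CC − 0.2)/R_C = 9.8/6.8 = 1.44 mA.
Check: β·I_B = 3.62 mA > I_C = 1.44 mA, confirming saturation.

saturation; I_C ≈ 1.4 mA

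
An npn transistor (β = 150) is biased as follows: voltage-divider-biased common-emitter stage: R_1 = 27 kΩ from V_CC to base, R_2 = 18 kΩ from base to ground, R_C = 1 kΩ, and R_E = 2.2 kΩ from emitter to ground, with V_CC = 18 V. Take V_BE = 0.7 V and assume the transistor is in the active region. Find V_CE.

Thevenize the base divider: V_Th = V_CC·R_2/(R_1+R_2) = 18×18/45 = 7.2 V, R_Th = R_1‖R_2 = 10.8 kΩ.
Base-emitter loop: V_Th = I_B·R_Th + V_BE + (β+1)I_B·R_E, so I_B = (7.2 − 0.7) / (10.8 + 151×2.2) = 0.019 mA.
I_C = β·I_B = 150×0.019 = 2.84 mA, and I_E = (β+1)I_B = 2.86 mA.
V_CE = V_CC − I_C·R_C − I_E·R_E = 18 − 2.84×1 − 2.86×2.2 = 8.86 V.
V_CE = 8.86 V > 0.2 V confirms active-region operation.

V_CE ≈ 8.9 V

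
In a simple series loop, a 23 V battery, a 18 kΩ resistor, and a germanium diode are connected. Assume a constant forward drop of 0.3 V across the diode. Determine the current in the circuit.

I ≈ 1.3 mA

KVL around the loop: 23 = V_D + I·R = 0.3 + I × 18 kΩ.
So I = (23 − 0.3) / 18 kΩ = 22.7 / 18 = 1.26 mA.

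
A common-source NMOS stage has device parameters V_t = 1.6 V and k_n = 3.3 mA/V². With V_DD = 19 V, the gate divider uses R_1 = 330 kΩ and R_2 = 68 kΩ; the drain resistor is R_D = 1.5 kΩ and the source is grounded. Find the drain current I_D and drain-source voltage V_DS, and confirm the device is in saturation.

V_G = V_DD·R_2/(R_1+R_2) = 19×68/398 = 3.25 V. With the source grounded, V_GS = V_G = 3.25 V.
Assume saturation: I_D = (k_n/2)(V_GS − V_t)² = (3.3/2)×(3.25 − 1.6)² = 1.65×1.65² = 4.47 mA.
V_DS = V_DD − I_D·R_D = 19 − 4.47×1.5 = 12.3 V.
Saturation requires V_DS ≥ V_GS − V_t = 1.65 V; 12.3 ≥ 1.65 ✓.

I_D ≈ 4.5 mA, V_DS ≈ 12 V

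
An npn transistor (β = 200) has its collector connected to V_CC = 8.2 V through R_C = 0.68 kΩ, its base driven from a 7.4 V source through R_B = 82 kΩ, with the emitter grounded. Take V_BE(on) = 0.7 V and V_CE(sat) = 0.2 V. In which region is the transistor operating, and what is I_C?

saturation; I_C ≈ 12 mA

Assume active: I_B = (7.4 − 0.7)/82 = 0.0817 mA, giving I_C = β·I_B = 16.3 mA.
But then V_CE = 8.2 − 16.3×0.68 = -2.91 V < V_CE(sat) = 0.2 V — impossible in the active region.
So the transistor is saturated. With V_CE = 0.2 V, I_C = (V_CC − 0.2)/R_C = 8/0.68 = 11.8 mA.
Check: β·I_B = 16.3 mA > I_C = 11.8 mA, confirming saturation.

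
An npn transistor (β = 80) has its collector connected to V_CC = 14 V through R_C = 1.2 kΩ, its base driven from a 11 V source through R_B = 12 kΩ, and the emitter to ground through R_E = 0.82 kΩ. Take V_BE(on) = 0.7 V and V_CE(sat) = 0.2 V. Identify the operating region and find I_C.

saturation; I_C ≈ 6.7 mA

Assume active: I_B = (11 − 0.7)/(12 + 81×0.82) = 0.131 mA, I_C = β·I_B = 10.5 mA.
Then V_CE = 14 − 10.5×1.2 − 10.6×0.82 = -7.33 V < 0.2 V — the active assumption fails.
Re-solve with V_CE = 0.2 V. KCL at the emitter: V_E/R_E = (V_BB−0.7−V_E)/R_B + (V_CC−0.2−V_E)/R_C, giving V_E = 5.79 V.
I_C = (V_CC − 0.2 − V_E)/R_C = (13.8 − 5.79)/1.2 = 6.68 mA.
Check: I_B = (10.3 − 5.79)/12 = 0.376 mA, and β·I_B = 30.1 mA > I_C, confirming saturation.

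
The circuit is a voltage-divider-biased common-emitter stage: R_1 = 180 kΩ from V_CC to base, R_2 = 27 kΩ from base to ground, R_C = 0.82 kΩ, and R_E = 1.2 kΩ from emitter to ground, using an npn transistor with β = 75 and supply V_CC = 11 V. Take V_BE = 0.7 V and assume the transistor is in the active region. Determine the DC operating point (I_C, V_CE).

Thevenize the base divider: V_Th = V_CC·R_2/(R_1+R_2) = 11×27/207 = 1.43 V, R_Th = R_1‖R_2 = 23.5 kΩ.
Base-emitter loop: V_Th = I_B·R_Th + V_BE + (β+1)I_B·R_E, so I_B = (1.43 − 0.7) / (23.5 + 76×1.2) = 0.00641 mA.
I_C = β·I_B = 75×0.00641 = 0.481 mA, and I_E = (β+1)I_B = 0.487 mA.
V_CE = V_CC − I_C·R_C − I_E·R_E = 11 − 0.481×0.82 − 0.487×1.2 = 10 V.
V_CE = 10 V > 0.2 V confirms active-region operation.

I_C ≈ 0.48 mA, V_CE ≈ 10 V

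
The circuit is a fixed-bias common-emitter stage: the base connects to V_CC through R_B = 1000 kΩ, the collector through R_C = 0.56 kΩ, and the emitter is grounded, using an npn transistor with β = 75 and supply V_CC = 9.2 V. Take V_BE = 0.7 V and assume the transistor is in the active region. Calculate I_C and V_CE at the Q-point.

I_C ≈ 0.64 mA, V_CE ≈ 8.8 V

Base loop: V_CC = I_B·R_B + V_BE, so I_B = (9.2 − 0.7)/1000 kΩ = 0.0085 mA.
In the active region I_C = β·I_B = 75 × 0.0085 = 0.638 mA.
Collector loop: V_CE = V_CC − I_C·R_C = 9.2 − 0.638×0.56 = 8.84 V.
Since V_CE = 8.84 V > V_CE(sat) ≈ 0.2 V, the transistor is in the active region as assumed.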